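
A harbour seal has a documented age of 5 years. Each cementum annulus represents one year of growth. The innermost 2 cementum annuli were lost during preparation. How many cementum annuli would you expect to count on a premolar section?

3 cementum annuli

Expected cementum annuli over 5 years: 5.
Subtracting the 2 cementum annuli not captured gives 5 − 2 = 3 cementum annuli in the record.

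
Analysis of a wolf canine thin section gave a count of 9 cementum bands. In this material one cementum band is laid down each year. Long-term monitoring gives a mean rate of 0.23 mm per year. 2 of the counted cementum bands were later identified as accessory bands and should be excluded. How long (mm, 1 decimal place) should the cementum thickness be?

Correcting the raw count gives 9 − 2 = 7 true cementum bands.
7 years at 0.23 mm/year gives 0.23 × 7 = 1.6 mm.

1.6 mm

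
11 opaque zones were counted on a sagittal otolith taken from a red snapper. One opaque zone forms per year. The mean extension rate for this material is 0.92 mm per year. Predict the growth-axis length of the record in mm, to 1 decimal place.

10.1 mm

The record spans 11 years at 0.92 mm per year.
Length ≈ 0.92 × 11 = 10.1 mm.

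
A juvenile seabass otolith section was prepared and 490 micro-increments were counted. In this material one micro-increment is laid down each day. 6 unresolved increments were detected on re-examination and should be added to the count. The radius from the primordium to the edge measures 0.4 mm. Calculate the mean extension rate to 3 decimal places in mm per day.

True micro-increment count = 490 + 6 = 496.
0.4 mm over 496 days gives 0.4 / 496 ≈ 0.001 mm per day.

0.001 mm per day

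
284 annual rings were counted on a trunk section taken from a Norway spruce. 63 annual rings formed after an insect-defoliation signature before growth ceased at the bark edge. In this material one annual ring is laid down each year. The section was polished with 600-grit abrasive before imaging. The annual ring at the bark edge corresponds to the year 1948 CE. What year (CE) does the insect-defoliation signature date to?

1885 CE

There are 63 annual rings younger than the insect-defoliation signature.
1948 − 63 = 1885 CE.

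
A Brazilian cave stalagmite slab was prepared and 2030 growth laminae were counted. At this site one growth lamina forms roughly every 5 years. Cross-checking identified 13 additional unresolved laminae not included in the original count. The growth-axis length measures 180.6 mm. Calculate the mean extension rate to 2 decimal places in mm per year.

Correcting the raw count gives 2030 + 13 = 2043 true growth laminae.
2043 growth laminae at 5 years each span 2043 × 5 = 10215 years.
180.6 mm over 10215 years gives 180.6 / 10215 ≈ 0.02 mm per year.

0.02 mm per year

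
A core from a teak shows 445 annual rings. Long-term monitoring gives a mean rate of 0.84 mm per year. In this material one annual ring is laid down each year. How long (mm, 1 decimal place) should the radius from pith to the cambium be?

445 years of growth are recorded.
Predicted length = 0.84 mm/year × 445 years = 373.8 mm.

373.8 mm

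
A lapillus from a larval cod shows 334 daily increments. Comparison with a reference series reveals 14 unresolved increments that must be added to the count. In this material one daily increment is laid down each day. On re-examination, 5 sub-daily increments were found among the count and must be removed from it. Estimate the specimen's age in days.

343 d

Adjusted count: 334 − 5 + 14 = 343 daily increments.
At one daily increment per day, that is 343 days.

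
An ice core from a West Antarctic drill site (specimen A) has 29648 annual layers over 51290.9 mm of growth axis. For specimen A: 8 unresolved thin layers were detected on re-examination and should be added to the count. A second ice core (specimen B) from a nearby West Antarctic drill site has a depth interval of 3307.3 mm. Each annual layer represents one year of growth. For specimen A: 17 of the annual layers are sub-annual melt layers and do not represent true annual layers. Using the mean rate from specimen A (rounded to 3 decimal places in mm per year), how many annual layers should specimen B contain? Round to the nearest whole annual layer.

1911 annual layers

Specimen A: true annual layer count = 29648 − 17 + 8 = 29639.
A: 51290.9 mm over 29639 years gives 51290.9 / 29639 ≈ 1.731 mm/yr.
For B, 3307.3 / 1.731 = 1910.63 years ≈ 1911 annual layers.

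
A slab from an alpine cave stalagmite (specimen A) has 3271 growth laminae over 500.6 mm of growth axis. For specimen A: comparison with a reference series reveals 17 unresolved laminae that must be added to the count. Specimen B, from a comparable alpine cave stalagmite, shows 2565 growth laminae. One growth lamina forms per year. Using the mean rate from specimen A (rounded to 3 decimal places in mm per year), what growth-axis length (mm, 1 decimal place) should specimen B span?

Specimen A: true growth lamina count = 3271 + 17 = 3288.
A: Mean rate = 500.6 mm / 3288 years ≈ 0.152 mm per year.
For B, 0.152 mm/year × 2565 years = 389.9 mm.

389.9 mm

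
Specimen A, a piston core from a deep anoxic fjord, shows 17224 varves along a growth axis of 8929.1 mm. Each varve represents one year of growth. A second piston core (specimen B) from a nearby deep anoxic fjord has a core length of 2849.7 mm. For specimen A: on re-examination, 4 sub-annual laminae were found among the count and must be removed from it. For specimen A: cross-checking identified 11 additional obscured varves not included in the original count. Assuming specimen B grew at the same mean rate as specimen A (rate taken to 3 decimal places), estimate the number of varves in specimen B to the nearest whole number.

5501 varves

Specimen A: true varve count = 17224 − 4 + 11 = 17231.
A: Mean rate = 8929.1 mm / 17231 years ≈ 0.518 mm/year.
For B, 2849.7 / 0.518 = 5501.35 years ≈ 5501 varves.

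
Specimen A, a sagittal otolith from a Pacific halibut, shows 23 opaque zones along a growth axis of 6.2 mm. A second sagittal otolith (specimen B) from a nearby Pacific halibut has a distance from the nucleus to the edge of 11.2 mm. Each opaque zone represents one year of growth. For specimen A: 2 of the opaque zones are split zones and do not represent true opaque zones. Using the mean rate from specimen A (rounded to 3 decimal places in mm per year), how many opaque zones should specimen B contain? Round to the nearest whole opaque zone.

38 opaque zones

Specimen A: correcting the raw count gives 23 − 2 = 21 true opaque zones.
A: Extension rate ≈ 6.2 / 21 = 0.295 mm/year.
B spans 11.2 / 0.295 = 37.97 years ≈ 38 opaque zones.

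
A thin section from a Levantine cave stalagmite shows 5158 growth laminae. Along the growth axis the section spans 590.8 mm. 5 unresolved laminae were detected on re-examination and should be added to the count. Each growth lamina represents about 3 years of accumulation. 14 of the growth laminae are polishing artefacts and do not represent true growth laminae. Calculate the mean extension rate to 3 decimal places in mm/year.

Adjusted count: 5158 − 14 + 5 = 5149 growth laminae.
5149 growth laminae at 3 years each span 5149 × 3 = 15447 years.
Mean rate = 590.8 mm / 15447 years ≈ 0.038 mm/year.

0.038 mm/year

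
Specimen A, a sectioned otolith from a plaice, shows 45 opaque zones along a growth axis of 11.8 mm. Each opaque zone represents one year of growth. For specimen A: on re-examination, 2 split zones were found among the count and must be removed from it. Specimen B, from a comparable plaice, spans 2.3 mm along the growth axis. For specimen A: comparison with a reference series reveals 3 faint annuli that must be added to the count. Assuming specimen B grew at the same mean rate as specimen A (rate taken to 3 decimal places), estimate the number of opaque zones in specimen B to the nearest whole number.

Specimen A: true opaque zone count = 45 − 2 + 3 = 46.
A: Extension rate ≈ 11.8 / 46 = 0.257 mm per year.
Specimen B: 2.3 mm / 0.257 mm per year = 8.95 years ≈ 9 opaque zones.

9 opaque zones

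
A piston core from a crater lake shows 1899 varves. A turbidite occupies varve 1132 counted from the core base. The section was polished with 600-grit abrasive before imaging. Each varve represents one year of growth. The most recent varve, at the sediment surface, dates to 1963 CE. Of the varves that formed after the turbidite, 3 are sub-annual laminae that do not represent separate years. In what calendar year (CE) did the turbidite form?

The turbidite sits at varve 1132 from the core base, so 1899 − 1132 = 767 varves formed after it.
Removing the 3 false varves leaves 767 − 3 = 764 true varves beyond the turbidite.
The varve at the sediment surface is 1963 CE, so the turbidite dates to 1963 − 764 = 1199 CE.

1199 CE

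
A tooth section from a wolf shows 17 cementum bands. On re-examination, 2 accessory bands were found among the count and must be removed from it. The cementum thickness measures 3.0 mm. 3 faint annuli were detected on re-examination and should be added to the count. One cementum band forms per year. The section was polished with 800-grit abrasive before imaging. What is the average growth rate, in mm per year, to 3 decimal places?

True cementum band count = 17 − 2 + 3 = 18.
3.0 mm over 18 years gives 3.0 / 18 ≈ 0.167 mm per year.

0.167 mm per year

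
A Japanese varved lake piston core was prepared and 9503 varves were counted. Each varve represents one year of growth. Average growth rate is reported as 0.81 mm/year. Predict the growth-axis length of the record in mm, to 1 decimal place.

9503 years of growth are recorded.
9503 years at 0.81 mm/year gives 0.81 × 9503 = 7697.4 mm.

7697.4 mm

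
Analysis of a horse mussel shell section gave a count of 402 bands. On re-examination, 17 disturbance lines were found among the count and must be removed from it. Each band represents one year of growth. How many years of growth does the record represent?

385 yr

After corrections the count is 402 − 17 = 385 bands.
With a one-to-one band periodicity this is 385 years.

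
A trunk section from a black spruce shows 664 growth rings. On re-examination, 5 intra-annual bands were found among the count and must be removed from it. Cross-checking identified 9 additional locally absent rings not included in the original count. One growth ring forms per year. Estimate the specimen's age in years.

668 years

Adjusted count: 664 − 5 + 9 = 668 growth rings.
One growth ring per year makes the duration 668 years.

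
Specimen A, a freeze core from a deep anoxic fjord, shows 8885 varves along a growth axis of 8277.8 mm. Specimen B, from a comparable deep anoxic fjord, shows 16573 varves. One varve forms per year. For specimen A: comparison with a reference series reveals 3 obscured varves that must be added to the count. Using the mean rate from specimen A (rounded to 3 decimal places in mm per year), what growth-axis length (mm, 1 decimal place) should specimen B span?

15429.5 mm

Specimen A: after corrections the count is 8885 + 3 = 8888 varves.
A: 8277.8 mm over 8888 years gives 8277.8 / 8888 ≈ 0.931 mm per year.
For B, 0.931 mm/year × 16573 years = 15429.5 mm.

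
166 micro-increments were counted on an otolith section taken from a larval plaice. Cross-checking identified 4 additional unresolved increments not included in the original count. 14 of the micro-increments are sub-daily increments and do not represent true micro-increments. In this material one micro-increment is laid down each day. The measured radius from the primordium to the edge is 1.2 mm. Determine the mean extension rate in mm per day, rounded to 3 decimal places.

0.008 mm per day

Adjusted count: 166 − 14 + 4 = 156 micro-increments.
Extension rate ≈ 1.2 / 156 = 0.008 mm per day.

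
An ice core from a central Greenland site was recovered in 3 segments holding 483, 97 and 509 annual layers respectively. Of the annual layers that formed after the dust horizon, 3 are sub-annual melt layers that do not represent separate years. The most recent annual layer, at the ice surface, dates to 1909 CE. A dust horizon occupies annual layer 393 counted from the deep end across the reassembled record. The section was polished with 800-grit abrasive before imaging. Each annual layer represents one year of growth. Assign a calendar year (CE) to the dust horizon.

Total annual layers = 483 + 97 + 509 = 1089.
Between annual layer 393 and the ice surface there are 1089 − 393 = 696 annual layers.
Excluding 3 false annual layers: 696 − 3 = 693.
1909 − 693 = 1216 CE.

1216 CE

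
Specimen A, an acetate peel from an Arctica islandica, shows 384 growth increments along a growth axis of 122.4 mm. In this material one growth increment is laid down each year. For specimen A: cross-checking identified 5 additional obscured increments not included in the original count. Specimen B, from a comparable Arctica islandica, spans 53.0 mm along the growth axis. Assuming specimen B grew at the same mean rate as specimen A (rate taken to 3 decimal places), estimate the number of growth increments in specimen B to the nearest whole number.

168 growth increments

Specimen A: true growth increment count = 384 + 5 = 389.
A: 122.4 mm over 389 years gives 122.4 / 389 ≈ 0.315 mm per year.
For B, 53.0 / 0.315 = 168.25 years ≈ 168 growth increments.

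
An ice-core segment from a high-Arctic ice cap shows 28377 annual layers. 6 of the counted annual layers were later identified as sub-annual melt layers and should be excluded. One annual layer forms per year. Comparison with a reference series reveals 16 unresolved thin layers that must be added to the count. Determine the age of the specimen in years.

28387 yr

After corrections the count is 28377 − 6 + 16 = 28387 annual layers.
At one annual layer per year, that is 28387 years.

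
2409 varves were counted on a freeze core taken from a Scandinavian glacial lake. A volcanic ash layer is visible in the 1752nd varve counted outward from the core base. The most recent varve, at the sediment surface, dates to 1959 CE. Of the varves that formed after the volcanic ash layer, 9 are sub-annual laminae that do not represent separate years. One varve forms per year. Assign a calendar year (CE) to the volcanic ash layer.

The volcanic ash layer sits at varve 1752 from the core base, so 2409 − 1752 = 657 varves formed after it.
Excluding 9 false varves: 657 − 9 = 648.
1959 − 648 = 1311 CE.

1311 CE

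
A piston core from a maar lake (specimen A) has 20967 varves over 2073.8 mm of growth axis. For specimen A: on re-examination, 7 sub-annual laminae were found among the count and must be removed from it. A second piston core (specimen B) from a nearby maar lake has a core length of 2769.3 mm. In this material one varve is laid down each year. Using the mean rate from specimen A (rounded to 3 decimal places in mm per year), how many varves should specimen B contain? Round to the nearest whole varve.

27973 varves

Specimen A: correcting the raw count gives 20967 − 7 = 20960 true varves.
A: 2073.8 mm over 20960 years gives 2073.8 / 20960 ≈ 0.099 mm/year.
For B, 2769.3 / 0.099 = 27972.73 years ≈ 27973 varves.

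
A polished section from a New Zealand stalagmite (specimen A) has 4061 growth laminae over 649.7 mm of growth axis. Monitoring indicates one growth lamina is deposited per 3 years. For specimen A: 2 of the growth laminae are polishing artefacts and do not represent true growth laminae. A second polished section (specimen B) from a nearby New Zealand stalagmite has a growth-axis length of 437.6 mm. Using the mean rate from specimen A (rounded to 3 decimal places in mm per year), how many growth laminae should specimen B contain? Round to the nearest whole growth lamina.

2752 growth laminae

Specimen A: adjusted count: 4061 − 2 = 4059 growth laminae.
Specimen A: at 3 years per growth lamina, 4059 × 3 = 12177 years.
A: Mean rate = 649.7 mm / 12177 years ≈ 0.053 mm/year.
Specimen B: 437.6 mm / 0.053 mm per year = 8256.60 years; at 3 years per growth lamina that is 8256.60 / 3 ≈ 2752 growth laminae.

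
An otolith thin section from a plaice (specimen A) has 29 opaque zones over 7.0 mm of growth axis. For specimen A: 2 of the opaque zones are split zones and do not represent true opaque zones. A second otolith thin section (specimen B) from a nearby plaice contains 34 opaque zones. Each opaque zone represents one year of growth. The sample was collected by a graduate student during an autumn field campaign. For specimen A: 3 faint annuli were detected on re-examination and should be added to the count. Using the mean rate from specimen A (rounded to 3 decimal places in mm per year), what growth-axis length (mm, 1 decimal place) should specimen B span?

7.9 mm

Specimen A: adjusted count: 29 − 2 + 3 = 30 opaque zones.
A: Mean rate = 7.0 mm / 30 years ≈ 0.233 mm/yr.
Length of B = 0.233 × 34 = 7.9 mm.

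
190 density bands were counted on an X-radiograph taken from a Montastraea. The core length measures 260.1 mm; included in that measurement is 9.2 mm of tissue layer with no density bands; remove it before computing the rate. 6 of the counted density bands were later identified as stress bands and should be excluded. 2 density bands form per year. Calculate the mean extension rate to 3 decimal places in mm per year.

2.727 mm per year

Correcting the raw count gives 190 − 6 = 184 true density bands.
Dividing by 2 density bands per year: 184 / 2 = 92 years.
Net length = 260.1 − 9.2 = 250.9 mm.
250.9 mm over 92 years gives 250.9 / 92 ≈ 2.727 mm per year.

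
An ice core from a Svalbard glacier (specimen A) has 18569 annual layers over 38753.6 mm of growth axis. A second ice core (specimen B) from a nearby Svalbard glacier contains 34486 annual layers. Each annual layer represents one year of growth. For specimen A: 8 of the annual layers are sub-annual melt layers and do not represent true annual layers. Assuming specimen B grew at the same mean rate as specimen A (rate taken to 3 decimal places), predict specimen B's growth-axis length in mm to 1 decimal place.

72006.8 mm

Specimen A: after corrections the count is 18569 − 8 = 18561 annual layers.
A: Mean rate = 38753.6 mm / 18561 years ≈ 2.088 mm/year.
Length of B = 2.088 × 34486 = 72006.8 mm.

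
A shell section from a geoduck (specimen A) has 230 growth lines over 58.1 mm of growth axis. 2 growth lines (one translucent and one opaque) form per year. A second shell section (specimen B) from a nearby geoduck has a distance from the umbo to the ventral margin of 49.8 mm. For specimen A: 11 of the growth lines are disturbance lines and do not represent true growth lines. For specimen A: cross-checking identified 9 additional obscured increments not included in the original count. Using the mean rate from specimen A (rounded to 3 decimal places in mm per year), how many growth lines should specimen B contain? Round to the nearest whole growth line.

Specimen A: correcting the raw count gives 230 − 11 + 9 = 228 true growth lines.
Specimen A: with 2 growth lines per year, 228 / 2 = 114 years.
A: Mean rate = 58.1 mm / 114 years ≈ 0.510 mm per year.
B spans 49.8 / 0.510 = 97.65 years; at 2 growth lines per year that is 97.65 × 2 ≈ 195 growth lines.

195 growth lines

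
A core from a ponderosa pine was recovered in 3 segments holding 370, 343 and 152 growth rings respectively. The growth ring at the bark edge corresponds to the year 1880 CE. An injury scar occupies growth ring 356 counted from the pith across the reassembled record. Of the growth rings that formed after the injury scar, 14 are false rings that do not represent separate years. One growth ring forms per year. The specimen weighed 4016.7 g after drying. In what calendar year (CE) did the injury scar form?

Total growth rings = 370 + 343 + 152 = 865.
865 − 356 = 509 growth rings lie beyond the injury scar toward the bark edge.
509 − 14 false = 495 true growth rings after the injury scar.
The growth ring at the bark edge is 1880 CE, so the injury scar dates to 1880 − 495 = 1385 CE.

1385 CE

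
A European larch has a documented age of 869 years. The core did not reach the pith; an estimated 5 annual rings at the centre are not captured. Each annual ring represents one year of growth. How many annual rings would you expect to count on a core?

864 annual rings

At one annual ring per year, 869 years correspond to 869 annual rings.
Less the 5 uncaptured annual rings: 869 − 5 = 864.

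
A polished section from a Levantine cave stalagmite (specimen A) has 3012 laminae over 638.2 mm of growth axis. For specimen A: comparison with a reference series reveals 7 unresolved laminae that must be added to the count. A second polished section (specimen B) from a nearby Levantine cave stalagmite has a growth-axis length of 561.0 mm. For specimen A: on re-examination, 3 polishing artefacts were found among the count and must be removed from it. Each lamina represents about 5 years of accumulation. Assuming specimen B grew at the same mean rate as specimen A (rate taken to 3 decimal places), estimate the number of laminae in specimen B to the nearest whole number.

Specimen A: true lamina count = 3012 − 3 + 7 = 3016.
Specimen A: 3016 laminae at 5 years each span 3016 × 5 = 15080 years.
A: Mean rate = 638.2 mm / 15080 years ≈ 0.042 mm/year.
Specimen B: 561.0 mm / 0.042 mm per year = 13357.14 years; at 5 years per lamina that is 13357.14 / 5 ≈ 2671 laminae.

2671 laminae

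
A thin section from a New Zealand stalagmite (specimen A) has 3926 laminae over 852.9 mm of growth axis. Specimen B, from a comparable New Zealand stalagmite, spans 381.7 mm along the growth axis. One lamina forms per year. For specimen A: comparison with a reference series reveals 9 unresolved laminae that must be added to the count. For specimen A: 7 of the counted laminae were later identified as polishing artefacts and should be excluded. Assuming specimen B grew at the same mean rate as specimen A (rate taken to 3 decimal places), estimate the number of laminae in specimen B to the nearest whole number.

1759 laminae

Specimen A: after corrections the count is 3926 − 7 + 9 = 3928 laminae.
A: Mean rate = 852.9 mm / 3928 years ≈ 0.217 mm/year.
For B, 381.7 / 0.217 = 1758.99 years ≈ 1759 laminae.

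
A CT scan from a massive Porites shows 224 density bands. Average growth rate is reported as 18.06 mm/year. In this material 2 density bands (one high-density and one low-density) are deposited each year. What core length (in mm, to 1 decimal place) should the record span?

Dividing by 2 density bands per year: 224 / 2 = 112 years.
Predicted length = 18.06 mm/year × 112 years = 2022.7 mm.

2022.7 mm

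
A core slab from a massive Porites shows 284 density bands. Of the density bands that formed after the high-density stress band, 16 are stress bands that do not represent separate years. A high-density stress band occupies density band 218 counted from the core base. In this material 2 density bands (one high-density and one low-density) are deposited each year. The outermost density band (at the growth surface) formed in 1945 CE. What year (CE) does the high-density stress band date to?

The high-density stress band sits at density band 218 from the core base, so 284 − 218 = 66 density bands formed after it.
66 − 16 false = 50 true density bands after the high-density stress band.
With 2 density bands per year, 50 / 2 = 25 years.
The density band at the growth surface is 1945 CE, so the high-density stress band dates to 1945 − 25 = 1920 CE.

1920 CE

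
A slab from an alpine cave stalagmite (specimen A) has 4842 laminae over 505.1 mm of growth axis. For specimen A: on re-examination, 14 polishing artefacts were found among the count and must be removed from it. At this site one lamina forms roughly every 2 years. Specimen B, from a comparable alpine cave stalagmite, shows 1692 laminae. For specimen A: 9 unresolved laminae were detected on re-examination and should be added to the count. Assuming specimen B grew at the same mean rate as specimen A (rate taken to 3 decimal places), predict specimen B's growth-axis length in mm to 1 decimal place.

176.0 mm

Specimen A: correcting the raw count gives 4842 − 14 + 9 = 4837 true laminae.
Specimen A: multiplying by 2 years per lamina: 4837 × 2 = 9674 years.
A: 505.1 mm over 9674 years gives 505.1 / 9674 ≈ 0.052 mm/year.
Specimen B: multiplying by 2 years per lamina: 1692 × 2 = 3384 years. B's length ≈ 0.052 × 3384 = 176.0 mm.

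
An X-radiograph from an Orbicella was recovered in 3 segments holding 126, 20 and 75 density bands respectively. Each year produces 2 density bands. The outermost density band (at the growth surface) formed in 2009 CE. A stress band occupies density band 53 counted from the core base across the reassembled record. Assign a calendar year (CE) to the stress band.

1925 CE

Total density bands = 126 + 20 + 75 = 221.
The stress band sits at density band 53 from the core base, so 221 − 53 = 168 density bands formed after it.
Dividing by 2 density bands per year: 168 / 2 = 84 years.
Counting back 84 years from 2009 CE places the stress band in 2009 − 84 = 1925 CE.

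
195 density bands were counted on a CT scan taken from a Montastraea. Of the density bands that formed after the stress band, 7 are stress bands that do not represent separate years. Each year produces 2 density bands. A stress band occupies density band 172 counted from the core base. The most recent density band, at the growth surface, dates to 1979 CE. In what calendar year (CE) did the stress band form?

Between density band 172 and the growth surface there are 195 − 172 = 23 density bands.
Excluding 7 false density bands: 23 − 7 = 16.
With 2 density bands per year, 16 / 2 = 8 years.
1979 − 8 = 1971 CE.

1971 CE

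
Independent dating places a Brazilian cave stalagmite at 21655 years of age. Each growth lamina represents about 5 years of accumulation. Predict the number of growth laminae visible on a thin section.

4331 growth laminae

Expected growth laminae: 21655 / 5 = 4331.
So 4331 growth laminae should be present.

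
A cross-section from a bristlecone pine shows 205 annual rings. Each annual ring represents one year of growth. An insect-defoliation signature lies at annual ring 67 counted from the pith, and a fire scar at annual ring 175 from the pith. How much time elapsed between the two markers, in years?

108 years

Separation: 175 − 67 = 108 annual rings.
That is 108 years at one annual ring per year.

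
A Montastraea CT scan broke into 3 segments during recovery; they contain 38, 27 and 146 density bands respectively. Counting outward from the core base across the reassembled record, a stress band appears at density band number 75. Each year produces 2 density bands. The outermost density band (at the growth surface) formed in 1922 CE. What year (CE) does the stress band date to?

Total density bands = 38 + 27 + 146 = 211.
Between density band 75 and the growth surface there are 211 − 75 = 136 density bands.
Dividing by 2 density bands per year: 136 / 2 = 68 years.
1922 − 68 = 1854 CE.

1854 CE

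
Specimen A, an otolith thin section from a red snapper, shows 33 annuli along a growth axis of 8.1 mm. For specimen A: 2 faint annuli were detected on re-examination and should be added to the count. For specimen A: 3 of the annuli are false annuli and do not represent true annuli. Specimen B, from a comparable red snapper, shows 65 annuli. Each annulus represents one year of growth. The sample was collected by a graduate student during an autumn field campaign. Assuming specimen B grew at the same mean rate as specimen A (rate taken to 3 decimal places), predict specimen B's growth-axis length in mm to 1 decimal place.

Specimen A: correcting the raw count gives 33 − 3 + 2 = 32 true annuli.
A: 8.1 mm over 32 years gives 8.1 / 32 ≈ 0.253 mm/yr.
B's length ≈ 0.253 × 65 = 16.4 mm.

16.4 mm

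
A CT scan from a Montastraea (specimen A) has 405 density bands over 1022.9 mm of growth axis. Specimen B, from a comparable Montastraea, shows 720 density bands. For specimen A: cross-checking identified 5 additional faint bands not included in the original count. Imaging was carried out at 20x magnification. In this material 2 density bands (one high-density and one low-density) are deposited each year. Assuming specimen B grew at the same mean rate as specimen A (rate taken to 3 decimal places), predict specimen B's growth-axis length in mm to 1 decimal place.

1796.4 mm

Specimen A: correcting the raw count gives 405 + 5 = 410 true density bands.
Specimen A: 410 density bands at 2 per year is 410 / 2 = 205 years.
A: Extension rate ≈ 1022.9 / 205 = 4.990 mm/yr.
Specimen B: dividing by 2 density bands per year: 720 / 2 = 360 years. B's length ≈ 4.990 × 360 = 1796.4 mm.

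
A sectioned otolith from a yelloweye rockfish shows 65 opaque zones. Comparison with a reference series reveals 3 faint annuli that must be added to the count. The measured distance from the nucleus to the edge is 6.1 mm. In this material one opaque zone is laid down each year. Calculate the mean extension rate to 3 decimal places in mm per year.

True opaque zone count = 65 + 3 = 68.
Extension rate ≈ 6.1 / 68 = 0.090 mm per year.

0.090 mm per year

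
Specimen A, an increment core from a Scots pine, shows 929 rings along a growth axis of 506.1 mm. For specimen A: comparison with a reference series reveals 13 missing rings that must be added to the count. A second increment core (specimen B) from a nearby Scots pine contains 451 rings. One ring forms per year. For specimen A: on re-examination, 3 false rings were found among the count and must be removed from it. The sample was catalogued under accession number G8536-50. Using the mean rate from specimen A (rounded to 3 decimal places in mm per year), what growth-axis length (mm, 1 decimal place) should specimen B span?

243.1 mm

Specimen A: after corrections the count is 929 − 3 + 13 = 939 rings.
A: Extension rate ≈ 506.1 / 939 = 0.539 mm/yr.
B's length ≈ 0.539 × 451 = 243.1 mm.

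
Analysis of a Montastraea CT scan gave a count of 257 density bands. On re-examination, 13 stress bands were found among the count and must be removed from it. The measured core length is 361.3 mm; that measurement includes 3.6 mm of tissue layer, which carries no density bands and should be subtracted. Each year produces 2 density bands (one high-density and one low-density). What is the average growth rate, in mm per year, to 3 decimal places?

2.932 mm per year

Correcting the raw count gives 257 − 13 = 244 true density bands.
244 density bands at 2 per year is 244 / 2 = 122 years.
Net length = 361.3 − 3.6 = 357.7 mm.
Extension rate ≈ 357.7 / 122 = 2.932 mm per year.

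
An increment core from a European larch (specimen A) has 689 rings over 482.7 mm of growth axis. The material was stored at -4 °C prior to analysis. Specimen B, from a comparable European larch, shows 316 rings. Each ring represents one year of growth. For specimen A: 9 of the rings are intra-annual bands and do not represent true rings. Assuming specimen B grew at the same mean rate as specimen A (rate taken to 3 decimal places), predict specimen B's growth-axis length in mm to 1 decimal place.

224.4 mm

Specimen A: true ring count = 689 − 9 = 680.
A: 482.7 mm over 680 years gives 482.7 / 680 ≈ 0.710 mm/yr.
B's length ≈ 0.710 × 316 = 224.4 mm.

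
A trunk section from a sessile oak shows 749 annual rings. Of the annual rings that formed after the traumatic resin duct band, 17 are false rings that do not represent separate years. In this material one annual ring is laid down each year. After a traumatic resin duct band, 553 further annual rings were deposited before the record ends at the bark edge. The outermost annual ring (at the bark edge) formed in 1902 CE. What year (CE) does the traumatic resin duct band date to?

553 annual rings formed after the traumatic resin duct band.
Removing the 17 false annual rings leaves 553 − 17 = 536 true annual rings beyond the traumatic resin duct band.
Counting back 536 years from 1902 CE places the traumatic resin duct band in 1902 − 536 = 1366 CE.

1366 CE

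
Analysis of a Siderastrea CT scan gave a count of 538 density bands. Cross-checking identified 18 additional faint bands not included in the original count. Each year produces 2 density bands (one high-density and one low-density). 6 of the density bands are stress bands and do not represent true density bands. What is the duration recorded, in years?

275 years

True density band count = 538 − 6 + 18 = 550.
550 density bands at 2 per year is 550 / 2 = 275 years.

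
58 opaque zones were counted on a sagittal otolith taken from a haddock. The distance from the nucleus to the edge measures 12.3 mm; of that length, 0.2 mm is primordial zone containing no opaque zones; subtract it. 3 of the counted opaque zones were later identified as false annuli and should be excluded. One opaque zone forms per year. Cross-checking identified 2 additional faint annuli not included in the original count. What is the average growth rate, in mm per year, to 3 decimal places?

After corrections the count is 58 − 3 + 2 = 57 opaque zones.
Removing the 0.2 mm offcut leaves 12.3 − 0.2 = 12.1 mm.
12.1 mm over 57 years gives 12.1 / 57 ≈ 0.212 mm per year.

0.212 mm per year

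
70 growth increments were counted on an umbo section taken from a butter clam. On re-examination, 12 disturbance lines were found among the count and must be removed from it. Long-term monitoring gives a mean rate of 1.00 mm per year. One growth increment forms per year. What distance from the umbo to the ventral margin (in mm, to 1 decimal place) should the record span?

58.0 mm

True growth increment count = 70 − 12 = 58.
58 years at 1.00 mm/year gives 1.00 × 58 = 58.0 mm.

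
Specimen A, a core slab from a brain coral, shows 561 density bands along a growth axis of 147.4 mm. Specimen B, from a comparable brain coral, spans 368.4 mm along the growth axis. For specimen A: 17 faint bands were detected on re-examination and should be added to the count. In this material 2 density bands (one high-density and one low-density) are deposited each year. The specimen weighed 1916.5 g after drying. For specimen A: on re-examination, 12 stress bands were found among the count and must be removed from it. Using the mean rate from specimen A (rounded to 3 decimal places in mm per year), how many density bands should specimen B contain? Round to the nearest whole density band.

1414 density bands

Specimen A: adjusted count: 561 − 12 + 17 = 566 density bands.
Specimen A: 566 density bands at 2 per year is 566 / 2 = 283 years.
A: Mean rate = 147.4 mm / 283 years ≈ 0.521 mm/year.
B spans 368.4 / 0.521 = 707.10 years; at 2 density bands per year that is 707.10 × 2 ≈ 1414 density bands.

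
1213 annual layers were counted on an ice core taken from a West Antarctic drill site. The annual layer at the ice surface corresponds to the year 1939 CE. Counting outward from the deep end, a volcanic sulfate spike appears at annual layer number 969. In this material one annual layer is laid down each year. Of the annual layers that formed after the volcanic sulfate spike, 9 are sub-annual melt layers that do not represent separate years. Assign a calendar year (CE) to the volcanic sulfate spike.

1704 CE

The volcanic sulfate spike sits at annual layer 969 from the deep end, so 1213 − 969 = 244 annual layers formed after it.
244 − 9 false = 235 true annual layers after the volcanic sulfate spike.
1939 − 235 = 1704 CE.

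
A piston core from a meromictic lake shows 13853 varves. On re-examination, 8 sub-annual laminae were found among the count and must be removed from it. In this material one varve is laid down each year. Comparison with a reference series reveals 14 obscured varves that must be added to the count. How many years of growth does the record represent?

13859 years

After corrections the count is 13853 − 8 + 14 = 13859 varves.
At one varve per year, that is 13859 years.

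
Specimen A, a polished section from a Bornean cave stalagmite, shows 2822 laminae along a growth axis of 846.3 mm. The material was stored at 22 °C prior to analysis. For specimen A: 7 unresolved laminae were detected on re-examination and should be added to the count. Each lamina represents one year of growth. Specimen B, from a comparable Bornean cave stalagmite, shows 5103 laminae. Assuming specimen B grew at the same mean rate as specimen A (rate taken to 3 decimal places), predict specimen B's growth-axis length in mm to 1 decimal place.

Specimen A: correcting the raw count gives 2822 + 7 = 2829 true laminae.
A: 846.3 mm over 2829 years gives 846.3 / 2829 ≈ 0.299 mm/yr.
For B, 0.299 mm/year × 5103 years = 1525.8 mm.

1525.8 mm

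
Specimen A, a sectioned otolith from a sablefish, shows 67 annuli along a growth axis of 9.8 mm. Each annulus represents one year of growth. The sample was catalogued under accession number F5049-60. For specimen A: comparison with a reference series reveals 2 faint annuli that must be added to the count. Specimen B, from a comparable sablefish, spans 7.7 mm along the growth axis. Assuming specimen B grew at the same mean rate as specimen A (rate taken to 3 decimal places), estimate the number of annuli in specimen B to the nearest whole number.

Specimen A: correcting the raw count gives 67 + 2 = 69 true annuli.
A: Mean rate = 9.8 mm / 69 years ≈ 0.142 mm per year.
For B, 7.7 / 0.142 = 54.23 years ≈ 54 annuli.

54 annuli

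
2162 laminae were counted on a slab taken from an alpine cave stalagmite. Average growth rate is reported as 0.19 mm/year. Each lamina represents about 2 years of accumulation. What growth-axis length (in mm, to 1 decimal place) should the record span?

821.6 mm

Multiplying by 2 years per lamina: 2162 × 2 = 4324 years.
4324 years at 0.19 mm/year gives 0.19 × 4324 = 821.6 mm.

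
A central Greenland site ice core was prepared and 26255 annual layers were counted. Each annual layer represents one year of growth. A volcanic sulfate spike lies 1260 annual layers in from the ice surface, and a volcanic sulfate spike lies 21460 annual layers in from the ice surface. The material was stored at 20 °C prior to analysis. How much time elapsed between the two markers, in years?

21460 − 1260 = 20200 annual layers lie between the two events.
One annual layer per year makes the interval 20200 years.

20200 yr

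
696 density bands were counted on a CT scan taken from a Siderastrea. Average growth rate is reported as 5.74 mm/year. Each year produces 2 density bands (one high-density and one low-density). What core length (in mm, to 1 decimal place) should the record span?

1997.5 mm

696 density bands at 2 per year is 696 / 2 = 348 years.
Length ≈ 5.74 × 348 = 1997.5 mm.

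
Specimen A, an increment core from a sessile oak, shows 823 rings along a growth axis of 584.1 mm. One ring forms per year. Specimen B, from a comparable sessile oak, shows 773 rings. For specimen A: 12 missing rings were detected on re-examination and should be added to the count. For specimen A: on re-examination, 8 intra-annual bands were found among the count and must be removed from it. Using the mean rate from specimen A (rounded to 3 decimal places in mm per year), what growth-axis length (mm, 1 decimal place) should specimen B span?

Specimen A: true ring count = 823 − 8 + 12 = 827.
A: 584.1 mm over 827 years gives 584.1 / 827 ≈ 0.706 mm per year.
B's length ≈ 0.706 × 773 = 545.7 mm.

545.7 mm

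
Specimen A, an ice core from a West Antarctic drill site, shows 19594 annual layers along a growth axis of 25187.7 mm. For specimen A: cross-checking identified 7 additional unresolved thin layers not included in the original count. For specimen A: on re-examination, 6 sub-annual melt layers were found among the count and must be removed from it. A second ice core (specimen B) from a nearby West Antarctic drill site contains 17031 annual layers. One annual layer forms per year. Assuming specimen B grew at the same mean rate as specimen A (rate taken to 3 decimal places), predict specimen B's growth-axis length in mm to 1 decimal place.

Specimen A: correcting the raw count gives 19594 − 6 + 7 = 19595 true annual layers.
A: Extension rate ≈ 25187.7 / 19595 = 1.285 mm per year.
Length of B = 1.285 × 17031 = 21884.8 mm.

21884.8 mm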